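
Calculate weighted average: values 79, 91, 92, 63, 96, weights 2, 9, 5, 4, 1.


Numerator = 79*2 + 91*9 + 92*5 + 63*4 + 96*1 = 1785
Denominator = 2 + 9 + 5 + 4 + 1 = 21
WM = 1785/21 = 85.0000

WM = 85.0000


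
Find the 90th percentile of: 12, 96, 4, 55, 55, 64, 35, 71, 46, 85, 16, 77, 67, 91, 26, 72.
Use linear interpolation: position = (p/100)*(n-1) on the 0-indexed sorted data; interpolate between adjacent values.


Sorted: 4, 12, 16, 26, 35, 46, 55, 55, 64, 67, 71, 72, 77, 85, 91, 96
n = 16
Index = 90/100 * 15 = 13.5000
Lower = data[13] = 85, Upper = data[14] = 91
P90 = 85 + 0.5000*(6) = 88.0000

P90 = 88.0000


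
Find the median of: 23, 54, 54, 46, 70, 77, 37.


Sorted: 23, 37, 46, 54, 54, 70, 77
n = 7 (odd)
Middle value = 54

Median = 54


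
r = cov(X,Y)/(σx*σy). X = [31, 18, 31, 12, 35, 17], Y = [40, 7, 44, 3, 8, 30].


Mean X = 24.0000, Mean Y = 22.0000
SD X = 8.640988, SD Y = 16.603213
Cov = 64.666667
r = 64.666667/(8.640988*16.603213) = 0.4507

r = 0.4507


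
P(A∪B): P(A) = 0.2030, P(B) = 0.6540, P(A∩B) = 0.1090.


P(A∪B) = 0.2030 + 0.6540 - 0.1090
= 0.8570 - 0.1090
= 0.7480

P(A∪B) = 0.7480


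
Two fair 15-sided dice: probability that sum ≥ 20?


Total outcomes = 15×15 = 225
Favorable (sum ≥ 20): 66
P = 66/225 = 0.2933

P = 0.2933


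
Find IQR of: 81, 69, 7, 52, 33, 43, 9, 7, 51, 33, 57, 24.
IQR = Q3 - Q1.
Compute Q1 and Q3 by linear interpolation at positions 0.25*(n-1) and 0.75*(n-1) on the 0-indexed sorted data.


Sorted: 7, 7, 9, 24, 33, 33, 43, 51, 52, 57, 69, 81
Q1 (25th %ile) = 20.2500
Q3 (75th %ile) = 53.2500
IQR = 53.2500 - 20.2500 = 33.0000

IQR = 33.0000


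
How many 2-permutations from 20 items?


P(20,2) = 20!/18!
= 2432902008176640000/6402373705728000
= 380

P(20,2) = 380


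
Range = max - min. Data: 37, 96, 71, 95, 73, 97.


Max = 97, Min = 37
Range = 97 - 37 = 60

Range = 60


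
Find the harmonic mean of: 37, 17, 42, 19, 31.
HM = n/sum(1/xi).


Sum of reciprocals = 1/37 + 1/17 + 1/42 + 1/19 + 1/31 = 0.194550
HM = 5/0.194550 = 25.7004

HM = 25.7004


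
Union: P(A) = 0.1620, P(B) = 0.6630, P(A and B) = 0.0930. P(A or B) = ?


P(A∪B) = 0.1620 + 0.6630 - 0.0930
= 0.8250 - 0.0930
= 0.7320

P(A∪B) = 0.7320


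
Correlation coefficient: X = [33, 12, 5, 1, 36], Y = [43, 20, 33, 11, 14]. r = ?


Mean X = 17.4000, Mean Y = 24.2000
SD X = 14.430523, SD Y = 12.056533
Cov = 46.720000
r = 46.720000/(14.430523*12.056533) = 0.2685

r = 0.2685


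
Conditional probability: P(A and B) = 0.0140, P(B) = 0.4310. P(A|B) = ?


P(A|B) = 0.0140/0.4310 = 0.0325

P(A|B) = 0.0325


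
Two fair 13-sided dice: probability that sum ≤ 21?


Total outcomes = 13×13 = 169
Favorable (sum ≤ 21): 154
P = 154/169 = 0.9112

P = 0.9112


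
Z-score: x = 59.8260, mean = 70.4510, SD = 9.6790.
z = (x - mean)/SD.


z = (59.8260 - 70.4510)/9.6790
= -10.6250/9.6790
= -1.0977

z = -1.0977


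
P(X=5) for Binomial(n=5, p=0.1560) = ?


C(5,5) = 1
p^5 = 9.238958e-05
(1-p)^0 = 1.000000
P = 1 * 9.238958e-05 * 1.000000 = 9.2390e-05

P(X=5) = 9.2390e-05


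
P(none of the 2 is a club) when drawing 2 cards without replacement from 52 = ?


P(no clubs) = (39/52) × (38/51)
= 0.5588

P = 0.5588


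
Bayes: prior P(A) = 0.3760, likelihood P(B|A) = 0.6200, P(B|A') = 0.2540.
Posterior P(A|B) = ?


P(B) = P(B|A)*P(A) + P(B|A')*P(A')
= 0.6200*0.3760 + 0.2540*0.6240
= 0.233120 + 0.158496 = 0.391616
P(A|B) = 0.233120/0.391616 = 0.5953

P(A|B) = 0.5953


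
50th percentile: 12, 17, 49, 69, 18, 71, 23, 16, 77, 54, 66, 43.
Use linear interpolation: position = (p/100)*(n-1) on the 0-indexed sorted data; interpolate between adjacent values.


Sorted: 12, 16, 17, 18, 23, 43, 49, 54, 66, 69, 71, 77
n = 12
Index = 50/100 * 11 = 5.5000
Lower = data[5] = 43, Upper = data[6] = 49
P50 = 43 + 0.5000*(6) = 46.0000

P50 = 46.0000


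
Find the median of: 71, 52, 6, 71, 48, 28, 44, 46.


Sorted: 6, 28, 44, 46, 48, 52, 71, 71
n = 8 (even)
Middle values: 46 and 48
Median = (46+48)/2 = 47.0000

Median = 47.0000


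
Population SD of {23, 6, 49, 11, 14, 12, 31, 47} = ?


Mean = 24.1250
Variance = 242.6094
SD = sqrt(242.6094) = 15.5759

SD = 15.5759


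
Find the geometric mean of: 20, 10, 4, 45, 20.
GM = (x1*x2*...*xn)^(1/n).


Product = 20 × 10 × 4 × 45 × 20 = 720000
GM = 720000^(1/5) = 14.8411

GM = 14.8411


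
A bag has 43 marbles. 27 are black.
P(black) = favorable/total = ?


P = 27/43 = 0.6279

P = 0.6279


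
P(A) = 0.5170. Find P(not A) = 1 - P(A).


P(not A) = 1 - 0.5170 = 0.4830

P(not A) = 0.4830


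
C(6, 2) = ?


C(6,2) = 6!/(2! × 4!)
= 720/(2 × 24)
= 15

C(6,2) = 15


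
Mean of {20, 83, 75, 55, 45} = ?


Sum = 20 + 83 + 75 + 55 + 45 = 278
n = 5
Mean = 278/5 = 55.6000

Mean = 55.6000


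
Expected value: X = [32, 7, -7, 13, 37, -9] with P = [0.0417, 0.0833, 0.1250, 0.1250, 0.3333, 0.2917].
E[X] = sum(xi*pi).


E[X] = 32*0.0417 + 7*0.0833 - 7*0.1250 + 13*0.1250 + 37*0.3333 - 9*0.2917
= 1.3344 + 0.5831 - 0.8750 + 1.6250 + 12.3321 - 2.6253
= 12.3743

E[X] = 12.3743


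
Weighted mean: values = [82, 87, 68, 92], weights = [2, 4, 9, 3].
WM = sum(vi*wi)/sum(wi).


Numerator = 82*2 + 87*4 + 68*9 + 92*3 = 1400
Denominator = 2 + 4 + 9 + 3 = 18
WM = 1400/18 = 77.7778

WM = 77.7778


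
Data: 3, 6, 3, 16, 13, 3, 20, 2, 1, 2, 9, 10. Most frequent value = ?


Frequencies: 1:1, 2:2, 3:3, 6:1, 9:1, 10:1, 13:1, 16:1, 20:1
Max frequency = 3
Mode = 3

Mode = 3


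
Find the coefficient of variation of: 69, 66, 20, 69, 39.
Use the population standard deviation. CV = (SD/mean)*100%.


Mean = 52.6000
SD = 19.8252
CV = (19.8252/52.6000)*100 = 37.6906%

CV = 37.6906%


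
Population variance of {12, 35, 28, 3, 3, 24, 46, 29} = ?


Mean = 22.5000
Squared deviations: 110.2500, 156.2500, 30.2500, 380.2500, 380.2500, 2.2500, 552.2500, 42.2500
Sum = 1654.0000
Variance = 1654.0000/8 = 206.7500

Variance = 206.7500


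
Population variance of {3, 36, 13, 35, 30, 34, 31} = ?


Mean = 26.0000
Squared deviations: 529.0000, 100.0000, 169.0000, 81.0000, 16.0000, 64.0000, 25.0000
Sum = 984.0000
Variance = 984.0000/7 = 140.5714

Variance = 140.5714


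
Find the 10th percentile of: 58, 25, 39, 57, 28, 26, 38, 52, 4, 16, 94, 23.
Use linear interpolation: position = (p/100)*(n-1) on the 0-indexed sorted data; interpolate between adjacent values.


Sorted: 4, 16, 23, 25, 26, 28, 38, 39, 52, 57, 58, 94
n = 12
Index = 10/100 * 11 = 1.1000
Lower = data[1] = 16, Upper = data[2] = 23
P10 = 16 + 0.1000*(7) = 16.7000

P10 = 16.7000


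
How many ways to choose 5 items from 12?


C(12,5) = 12!/(5! × 7!)
= 479001600/(120 × 5040)
= 792

C(12,5) = 792


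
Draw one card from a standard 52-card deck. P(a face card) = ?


12 face cards in 52 cards
P = 12/52 = 0.2308

P = 0.2308


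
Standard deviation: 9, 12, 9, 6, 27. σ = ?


Mean = 12.6000
Variance = 55.4400
SD = sqrt(55.4400) = 7.4458

SD = 7.4458


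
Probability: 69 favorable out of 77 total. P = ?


P = 69/77 = 0.8961

P = 0.8961


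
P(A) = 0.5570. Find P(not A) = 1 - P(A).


P(not A) = 1 - 0.5570 = 0.4430

P(not A) = 0.4430


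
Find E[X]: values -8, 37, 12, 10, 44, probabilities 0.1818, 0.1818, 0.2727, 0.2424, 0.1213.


E[X] = -8*0.1818 + 37*0.1818 + 12*0.2727 + 10*0.2424 + 44*0.1213
= -1.4544 + 6.7266 + 3.2724 + 2.4240 + 5.3372
= 16.3058

E[X] = 16.3058


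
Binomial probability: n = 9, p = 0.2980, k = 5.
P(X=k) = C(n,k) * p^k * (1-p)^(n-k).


C(9,5) = 126
p^5 = 0.002350
(1-p)^4 = 0.242856
P = 126 * 0.002350 * 0.242856 = 0.0719

P(X=5) = 0.0719


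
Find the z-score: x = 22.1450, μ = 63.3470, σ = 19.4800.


z = (22.1450 - 63.3470)/19.4800
= -41.2020/19.4800
= -2.1151

z = -2.1151


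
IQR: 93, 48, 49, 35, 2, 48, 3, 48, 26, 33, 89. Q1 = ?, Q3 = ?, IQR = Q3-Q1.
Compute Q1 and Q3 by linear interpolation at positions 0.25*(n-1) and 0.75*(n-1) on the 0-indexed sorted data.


Sorted: 2, 3, 26, 33, 35, 48, 48, 48, 49, 89, 93
Q1 (25th %ile) = 29.5000
Q3 (75th %ile) = 48.5000
IQR = 48.5000 - 29.5000 = 19.0000

IQR = 19.0000


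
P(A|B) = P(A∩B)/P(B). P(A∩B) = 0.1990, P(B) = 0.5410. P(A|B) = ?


P(A|B) = 0.1990/0.5410 = 0.3678

P(A|B) = 0.3678


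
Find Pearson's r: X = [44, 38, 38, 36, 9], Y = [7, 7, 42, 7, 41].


Mean X = 33.0000, Mean Y = 20.8000
SD X = 12.296341, SD Y = 16.904437
Cov = -128.200000
r = -128.200000/(12.296341*16.904437) = -0.6168

r = -0.6168


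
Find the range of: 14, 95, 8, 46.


Max = 95, Min = 8
Range = 95 - 8 = 87

Range = 87


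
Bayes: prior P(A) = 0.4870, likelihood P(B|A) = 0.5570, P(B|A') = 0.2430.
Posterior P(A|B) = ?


P(B) = P(B|A)*P(A) + P(B|A')*P(A')
= 0.5570*0.4870 + 0.2430*0.5130
= 0.271259 + 0.124659 = 0.395918
P(A|B) = 0.271259/0.395918 = 0.6851

P(A|B) = 0.6851


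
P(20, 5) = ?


P(20,5) = 20!/15!
= 2432902008176640000/1307674368000
= 1860480

P(20,5) = 1860480


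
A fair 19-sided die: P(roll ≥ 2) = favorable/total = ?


Favorable outcomes (roll ≥ 2): 18
Total outcomes = 19
P = 18/19 = 0.9474

P = 0.9474


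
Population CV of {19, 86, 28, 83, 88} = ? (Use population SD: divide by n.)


Mean = 60.8000
SD = 30.6294
CV = (30.6294/60.8000)*100 = 50.3773%

CV = 50.3773%


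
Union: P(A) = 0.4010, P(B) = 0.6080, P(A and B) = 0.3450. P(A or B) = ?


P(A∪B) = 0.4010 + 0.6080 - 0.3450
= 1.0090 - 0.3450
= 0.6640

P(A∪B) = 0.6640


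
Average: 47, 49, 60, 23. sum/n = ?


Sum = 47 + 49 + 60 + 23 = 179
n = 4
Mean = 179/4 = 44.7500

Mean = 44.7500


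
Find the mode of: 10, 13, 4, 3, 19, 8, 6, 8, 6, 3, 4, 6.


Frequencies: 3:2, 4:2, 6:3, 8:2, 10:1, 13:1, 19:1
Max frequency = 3
Mode = 6

Mode = 6


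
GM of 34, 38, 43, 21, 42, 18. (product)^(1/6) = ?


Product = 34 × 38 × 43 × 21 × 42 × 18 = 882007056
GM = 882007056^(1/6) = 30.9679

GM = 30.9679


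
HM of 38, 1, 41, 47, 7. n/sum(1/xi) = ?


Sum of reciprocals = 1/38 + 1/1 + 1/41 + 1/47 + 1/7 = 1.214840
HM = 5/1.214840 = 4.1158

HM = 4.1158


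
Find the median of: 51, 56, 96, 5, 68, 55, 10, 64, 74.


Sorted: 5, 10, 51, 55, 56, 64, 68, 74, 96
n = 9 (odd)
Middle value = 56

Median = 56


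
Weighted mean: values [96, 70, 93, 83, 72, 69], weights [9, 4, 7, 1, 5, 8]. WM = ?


Numerator = 96*9 + 70*4 + 93*7 + 83*1 + 72*5 + 69*8 = 2790
Denominator = 9 + 4 + 7 + 1 + 5 + 8 = 34
WM = 2790/34 = 82.0588

WM = 82.0588


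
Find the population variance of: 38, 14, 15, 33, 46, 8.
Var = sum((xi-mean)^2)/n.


Mean = 25.6667
Squared deviations: 152.1111, 136.1111, 113.7778, 53.7778, 413.4444, 312.1111
Sum = 1181.3333
Variance = 1181.3333/6 = 196.8889

Variance = 196.8889


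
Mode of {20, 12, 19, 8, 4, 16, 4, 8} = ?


Frequencies: 4:2, 8:2, 12:1, 16:1, 19:1, 20:1
Max frequency = 2
Mode = 4, 8

Mode = 4, 8


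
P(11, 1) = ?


P(11,1) = 11!/10!
= 39916800/3628800
= 11

P(11,1) = 11


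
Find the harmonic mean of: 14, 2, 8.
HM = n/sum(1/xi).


Sum of reciprocals = 1/14 + 1/2 + 1/8 = 0.696429
HM = 3/0.696429 = 4.3077

HM = 4.3077


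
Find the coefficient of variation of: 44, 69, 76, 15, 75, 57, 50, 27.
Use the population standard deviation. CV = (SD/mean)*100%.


Mean = 51.6250
SD = 20.8563
CV = (20.8563/51.6250)*100 = 40.3996%

CV = 40.3996%


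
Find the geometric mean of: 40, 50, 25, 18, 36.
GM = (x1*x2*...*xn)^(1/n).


Product = 40 × 50 × 25 × 18 × 36 = 32400000
GM = 32400000^(1/5) = 31.7767

GM = 31.7767


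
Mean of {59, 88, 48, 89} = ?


Sum = 59 + 88 + 48 + 89 = 284
n = 4
Mean = 284/4 = 71.0000

Mean = 71.0000


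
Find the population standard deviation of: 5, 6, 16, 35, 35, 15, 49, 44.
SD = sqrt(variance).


Mean = 25.6250
Variance = 259.4844
SD = sqrt(259.4844) = 16.1085

SD = 16.1085


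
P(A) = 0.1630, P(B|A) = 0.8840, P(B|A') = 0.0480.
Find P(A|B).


P(B) = P(B|A)*P(A) + P(B|A')*P(A')
= 0.8840*0.1630 + 0.0480*0.8370
= 0.144092 + 0.040176 = 0.184268
P(A|B) = 0.144092/0.184268 = 0.7820

P(A|B) = 0.7820


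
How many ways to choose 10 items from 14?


C(14,10) = 14!/(10! × 4!)
= 87178291200/(3628800 × 24)
= 1001

C(14,10) = 1001


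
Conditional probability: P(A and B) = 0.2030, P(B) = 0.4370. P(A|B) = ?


P(A|B) = 0.2030/0.4370 = 0.4645

P(A|B) = 0.4645


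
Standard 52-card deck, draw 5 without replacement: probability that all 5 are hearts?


P(all hearts) = (13/52) × (12/51) × (11/50) × (10/49) × (9/48)
= 0.0005

P = 0.0005


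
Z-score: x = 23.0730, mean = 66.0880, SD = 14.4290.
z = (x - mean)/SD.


z = (23.0730 - 66.0880)/14.4290
= -43.0150/14.4290
= -2.9811

z = -2.9811


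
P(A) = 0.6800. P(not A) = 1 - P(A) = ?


P(not A) = 1 - 0.6800 = 0.3200

P(not A) = 0.3200


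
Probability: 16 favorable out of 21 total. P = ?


P = 16/21 = 0.7619

P = 0.7619


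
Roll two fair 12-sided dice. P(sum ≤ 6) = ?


Total outcomes = 12×12 = 144
Favorable (sum ≤ 6): 15
P = 15/144 = 0.1042

P = 0.1042


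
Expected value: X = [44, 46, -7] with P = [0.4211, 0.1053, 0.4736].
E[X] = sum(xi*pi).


E[X] = 44*0.4211 + 46*0.1053 - 7*0.4736
= 18.5284 + 4.8438 - 3.3152
= 20.0570

E[X] = 20.0570


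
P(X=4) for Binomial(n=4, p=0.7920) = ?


C(4,4) = 1
p^4 = 0.393460
(1-p)^0 = 1.000000
P = 1 * 0.393460 * 1.000000 = 0.3935

P(X=4) = 0.3935


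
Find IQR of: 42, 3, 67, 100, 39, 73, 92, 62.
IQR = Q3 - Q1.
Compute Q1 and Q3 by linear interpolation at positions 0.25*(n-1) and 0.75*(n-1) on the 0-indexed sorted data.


Sorted: 3, 39, 42, 62, 67, 73, 92, 100
Q1 (25th %ile) = 41.2500
Q3 (75th %ile) = 77.7500
IQR = 77.7500 - 41.2500 = 36.5000

IQR = 36.5000


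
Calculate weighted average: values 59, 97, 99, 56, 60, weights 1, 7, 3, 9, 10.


Numerator = 59*1 + 97*7 + 99*3 + 56*9 + 60*10 = 2139
Denominator = 1 + 7 + 3 + 9 + 10 = 30
WM = 2139/30 = 71.3000

WM = 71.3000


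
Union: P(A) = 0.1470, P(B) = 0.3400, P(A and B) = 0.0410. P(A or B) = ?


P(A∪B) = 0.1470 + 0.3400 - 0.0410
= 0.4870 - 0.0410
= 0.4460

P(A∪B) = 0.4460


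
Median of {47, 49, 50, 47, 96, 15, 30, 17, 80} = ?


Sorted: 15, 17, 30, 47, 47, 49, 50, 80, 96
n = 9 (odd)
Middle value = 47

Median = 47


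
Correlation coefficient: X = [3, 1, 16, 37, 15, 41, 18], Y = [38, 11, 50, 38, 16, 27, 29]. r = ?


Mean X = 18.7143, Mean Y = 29.8571
SD X = 14.209798, SD Y = 12.506325
Cov = 41.244898
r = 41.244898/(14.209798*12.506325) = 0.2321

r = 0.2321


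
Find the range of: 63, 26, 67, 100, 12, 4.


Max = 100, Min = 4
Range = 100 - 4 = 96

Range = 96


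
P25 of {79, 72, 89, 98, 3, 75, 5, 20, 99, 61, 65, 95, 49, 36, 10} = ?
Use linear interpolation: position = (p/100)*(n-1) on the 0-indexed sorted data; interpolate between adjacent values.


Sorted: 3, 5, 10, 20, 36, 49, 61, 65, 72, 75, 79, 89, 95, 98, 99
n = 15
Index = 25/100 * 14 = 3.5000
Lower = data[3] = 20, Upper = data[4] = 36
P25 = 20 + 0.5000*(16) = 28.0000

P25 = 28.0000


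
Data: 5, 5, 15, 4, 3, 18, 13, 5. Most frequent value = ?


Frequencies: 3:1, 4:1, 5:3, 13:1, 15:1, 18:1
Max frequency = 3
Mode = 5

Mode = 5


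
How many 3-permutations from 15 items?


P(15,3) = 15!/12!
= 1307674368000/479001600
= 2730

P(15,3) = 2730


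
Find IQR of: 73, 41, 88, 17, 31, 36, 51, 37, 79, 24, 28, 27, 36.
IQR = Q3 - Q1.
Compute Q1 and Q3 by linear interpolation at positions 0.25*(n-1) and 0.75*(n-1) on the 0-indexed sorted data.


Sorted: 17, 24, 27, 28, 31, 36, 36, 37, 41, 51, 73, 79, 88
Q1 (25th %ile) = 28.0000
Q3 (75th %ile) = 51.0000
IQR = 51.0000 - 28.0000 = 23.0000

IQR = 23.0000


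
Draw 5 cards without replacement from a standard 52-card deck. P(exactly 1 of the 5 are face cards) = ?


Hypergeometric: P(X=1) = C(12,1)·C(40,4) / C(52,5)
= 12 × 91390 / 2598960
= 1096680/2598960 = 0.4220

P = 0.4220


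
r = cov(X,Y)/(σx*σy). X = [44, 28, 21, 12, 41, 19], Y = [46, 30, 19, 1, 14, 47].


Mean X = 27.5000, Mean Y = 26.1667
SD X = 11.615363, SD Y = 16.707450
Cov = 70.750000
r = 70.750000/(11.615363*16.707450) = 0.3646

r = 0.3646


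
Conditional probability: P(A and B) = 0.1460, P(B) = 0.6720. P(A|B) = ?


P(A|B) = 0.1460/0.6720 = 0.2173

P(A|B) = 0.2173


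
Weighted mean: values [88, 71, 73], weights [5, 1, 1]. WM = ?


Numerator = 88*5 + 71*1 + 73*1 = 584
Denominator = 5 + 1 + 1 = 7
WM = 584/7 = 83.4286

WM = 83.4286


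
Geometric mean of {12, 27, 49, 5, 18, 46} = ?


Product = 12 × 27 × 49 × 5 × 18 × 46 = 65726640
GM = 65726640^(1/6) = 20.0889

GM = 20.0889


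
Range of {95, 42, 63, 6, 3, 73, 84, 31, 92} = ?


Max = 95, Min = 3
Range = 95 - 3 = 92

Range = 92


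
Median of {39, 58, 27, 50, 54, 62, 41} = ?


Sorted: 27, 39, 41, 50, 54, 58, 62
n = 7 (odd)
Middle value = 50

Median = 50


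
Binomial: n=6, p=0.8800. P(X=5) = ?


C(6,5) = 6
p^5 = 0.527732
(1-p)^1 = 0.120000
P = 6 * 0.527732 * 0.120000 = 0.3800

P(X=5) = 0.3800


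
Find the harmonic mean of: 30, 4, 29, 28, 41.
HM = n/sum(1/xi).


Sum of reciprocals = 1/30 + 1/4 + 1/29 + 1/28 + 1/41 = 0.377921
HM = 5/0.377921 = 13.2303

HM = 13.2303


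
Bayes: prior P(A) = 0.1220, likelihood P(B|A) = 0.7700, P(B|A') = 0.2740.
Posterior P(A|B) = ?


P(B) = P(B|A)*P(A) + P(B|A')*P(A')
= 0.7700*0.1220 + 0.2740*0.8780
= 0.093940 + 0.240572 = 0.334512
P(A|B) = 0.093940/0.334512 = 0.2808

P(A|B) = 0.2808


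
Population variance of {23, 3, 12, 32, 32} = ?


Mean = 20.4000
Squared deviations: 6.7600, 302.7600, 70.5600, 134.5600, 134.5600
Sum = 649.2000
Variance = 649.2000/5 = 129.8400

Variance = 129.8400


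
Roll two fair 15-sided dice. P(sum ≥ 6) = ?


Total outcomes = 15×15 = 225
Favorable (sum ≥ 6): 215
P = 215/225 = 0.9556

P = 0.9556


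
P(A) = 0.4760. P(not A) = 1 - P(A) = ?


P(not A) = 1 - 0.4760 = 0.5240

P(not A) = 0.5240


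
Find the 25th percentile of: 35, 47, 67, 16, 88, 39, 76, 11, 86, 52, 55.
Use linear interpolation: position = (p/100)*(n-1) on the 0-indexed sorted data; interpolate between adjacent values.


Sorted: 11, 16, 35, 39, 47, 52, 55, 67, 76, 86, 88
n = 11
Index = 25/100 * 10 = 2.5000
Lower = data[2] = 35, Upper = data[3] = 39
P25 = 35 + 0.5000*(4) = 37.0000

P25 = 37.0000


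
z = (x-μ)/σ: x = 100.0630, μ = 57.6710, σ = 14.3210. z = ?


z = (100.0630 - 57.6710)/14.3210
= 42.3920/14.3210
= 2.9601

z = 2.9601


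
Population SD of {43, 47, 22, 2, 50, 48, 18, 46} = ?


Mean = 34.5000
Variance = 283.5000
SD = sqrt(283.5000) = 16.8375

SD = 16.8375


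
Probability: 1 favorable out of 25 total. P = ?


P = 1/25 = 0.0400

P = 0.0400


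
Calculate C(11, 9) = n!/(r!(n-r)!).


C(11,9) = 11!/(9! × 2!)
= 39916800/(362880 × 2)
= 55

C(11,9) = 55


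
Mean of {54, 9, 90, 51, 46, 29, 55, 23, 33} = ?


Sum = 54 + 9 + 90 + 51 + 46 + 29 + 55 + 23 + 33 = 390
n = 9
Mean = 390/9 = 43.3333

Mean = 43.3333


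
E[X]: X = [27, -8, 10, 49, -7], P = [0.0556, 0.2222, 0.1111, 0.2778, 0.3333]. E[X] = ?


E[X] = 27*0.0556 - 8*0.2222 + 10*0.1111 + 49*0.2778 - 7*0.3333
= 1.5012 - 1.7776 + 1.1110 + 13.6122 - 2.3331
= 12.1137

E[X] = 12.1137


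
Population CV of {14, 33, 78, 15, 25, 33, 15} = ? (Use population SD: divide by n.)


Mean = 30.4286
SD = 20.8796
CV = (20.8796/30.4286)*100 = 68.6185%

CV = 68.6185%


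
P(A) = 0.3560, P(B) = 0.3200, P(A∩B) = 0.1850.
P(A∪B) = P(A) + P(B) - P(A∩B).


P(A∪B) = 0.3560 + 0.3200 - 0.1850
= 0.6760 - 0.1850
= 0.4910

P(A∪B) = 0.4910


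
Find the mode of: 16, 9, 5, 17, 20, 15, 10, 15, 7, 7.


Frequencies: 5:1, 7:2, 9:1, 10:1, 15:2, 16:1, 17:1, 20:1
Max frequency = 2
Mode = 7, 15

Mode = 7, 15


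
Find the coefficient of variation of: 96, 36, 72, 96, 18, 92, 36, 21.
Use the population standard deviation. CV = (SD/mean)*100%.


Mean = 58.3750
SD = 31.9685
CV = (31.9685/58.3750)*100 = 54.7640%

CV = 54.7640%


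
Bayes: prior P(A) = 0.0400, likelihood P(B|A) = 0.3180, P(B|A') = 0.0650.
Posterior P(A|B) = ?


P(B) = P(B|A)*P(A) + P(B|A')*P(A')
= 0.3180*0.0400 + 0.0650*0.9600
= 0.012720 + 0.062400 = 0.075120
P(A|B) = 0.012720/0.075120 = 0.1693

P(A|B) = 0.1693


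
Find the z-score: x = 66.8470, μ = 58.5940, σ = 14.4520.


z = (66.8470 - 58.5940)/14.4520
= 8.2530/14.4520
= 0.5711

z = 0.5711


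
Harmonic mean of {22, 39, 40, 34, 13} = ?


Sum of reciprocals = 1/22 + 1/39 + 1/40 + 1/34 + 1/13 = 0.202430
HM = 5/0.202430 = 24.6998

HM = 24.6998


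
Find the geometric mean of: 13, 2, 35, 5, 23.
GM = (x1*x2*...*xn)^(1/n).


Product = 13 × 2 × 35 × 5 × 23 = 104650
GM = 104650^(1/5) = 10.0913

GM = 10.0913


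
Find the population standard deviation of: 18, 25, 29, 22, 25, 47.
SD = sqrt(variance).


Mean = 27.6667
Variance = 85.8889
SD = sqrt(85.8889) = 9.2676

SD = 9.2676


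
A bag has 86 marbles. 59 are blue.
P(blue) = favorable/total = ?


P = 59/86 = 0.6860

P = 0.6860


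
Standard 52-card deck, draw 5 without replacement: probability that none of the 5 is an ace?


P(no aces) = (48/52) × (47/51) × (46/50) × (45/49) × (44/48)
= 0.6588

P = 0.6588


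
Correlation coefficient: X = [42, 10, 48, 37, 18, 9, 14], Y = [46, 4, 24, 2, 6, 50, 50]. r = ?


Mean X = 25.4286, Mean Y = 26.0000
SD X = 15.173823, SD Y = 20.757099
Cov = -24.571429
r = -24.571429/(15.173823*20.757099) = -0.0780

r = -0.0780


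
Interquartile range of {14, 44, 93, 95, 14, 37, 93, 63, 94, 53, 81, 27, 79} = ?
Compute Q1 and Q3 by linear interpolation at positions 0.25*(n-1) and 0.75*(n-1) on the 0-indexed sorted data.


Sorted: 14, 14, 27, 37, 44, 53, 63, 79, 81, 93, 93, 94, 95
Q1 (25th %ile) = 37.0000
Q3 (75th %ile) = 93.0000
IQR = 93.0000 - 37.0000 = 56.0000

IQR = 56.0000


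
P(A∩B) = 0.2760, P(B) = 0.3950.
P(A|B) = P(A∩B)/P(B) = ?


P(A|B) = 0.2760/0.3950 = 0.6987

P(A|B) = 0.6987


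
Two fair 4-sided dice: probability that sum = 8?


Total outcomes = 4×4 = 16
Favorable (sum = 8): 1
P = 1/16 = 0.0625

P = 0.0625


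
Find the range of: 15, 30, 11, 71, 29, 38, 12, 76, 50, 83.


Max = 83, Min = 11
Range = 83 - 11 = 72

Range = 72


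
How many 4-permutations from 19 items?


P(19,4) = 19!/15!
= 121645100408832000/1307674368000
= 93024

P(19,4) = 93024


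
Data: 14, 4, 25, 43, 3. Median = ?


Sorted: 3, 4, 14, 25, 43
n = 5 (odd)
Middle value = 14

Median = 14


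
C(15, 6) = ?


C(15,6) = 15!/(6! × 9!)
= 1307674368000/(720 × 362880)
= 5005

C(15,6) = 5005


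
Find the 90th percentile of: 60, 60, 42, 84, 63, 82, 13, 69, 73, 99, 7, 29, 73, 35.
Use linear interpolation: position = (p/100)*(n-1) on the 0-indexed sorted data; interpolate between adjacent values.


Sorted: 7, 13, 29, 35, 42, 60, 60, 63, 69, 73, 73, 82, 84, 99
n = 14
Index = 90/100 * 13 = 11.7000
Lower = data[11] = 82, Upper = data[12] = 84
P90 = 82 + 0.7000*(2) = 83.4000

P90 = 83.4000


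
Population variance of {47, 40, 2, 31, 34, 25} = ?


Mean = 29.8333
Squared deviations: 294.6944, 103.3611, 774.6944, 1.3611, 17.3611, 23.3611
Sum = 1214.8333
Variance = 1214.8333/6 = 202.4722

Variance = 202.4722


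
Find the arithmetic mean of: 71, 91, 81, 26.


Sum = 71 + 91 + 81 + 26 = 269
n = 4
Mean = 269/4 = 67.2500

Mean = 67.2500


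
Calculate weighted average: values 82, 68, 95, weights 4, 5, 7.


Numerator = 82*4 + 68*5 + 95*7 = 1333
Denominator = 4 + 5 + 7 = 16
WM = 1333/16 = 83.3125

WM = 83.3125


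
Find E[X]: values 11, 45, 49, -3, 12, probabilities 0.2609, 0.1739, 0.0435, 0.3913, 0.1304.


E[X] = 11*0.2609 + 45*0.1739 + 49*0.0435 - 3*0.3913 + 12*0.1304
= 2.8699 + 7.8255 + 2.1315 - 1.1739 + 1.5648
= 13.2178

E[X] = 13.2178


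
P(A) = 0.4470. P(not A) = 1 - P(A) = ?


P(not A) = 1 - 0.4470 = 0.5530

P(not A) = 0.5530


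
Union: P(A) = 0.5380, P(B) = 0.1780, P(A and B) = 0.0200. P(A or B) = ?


P(A∪B) = 0.5380 + 0.1780 - 0.0200
= 0.7160 - 0.0200
= 0.6960

P(A∪B) = 0.6960


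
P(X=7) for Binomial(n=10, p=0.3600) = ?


C(10,7) = 120
p^7 = 0.000784
(1-p)^3 = 0.262144
P = 120 * 0.000784 * 0.262144 = 0.0247

P(X=7) = 0.0247


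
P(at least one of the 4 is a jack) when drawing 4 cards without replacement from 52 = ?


P(at least one) = 1 - P(none)
P(none) = (48/52) × (47/51) × (46/50) × (45/49) = 0.718737
P(at least one) = 1 - 0.718737 = 0.2813

P = 0.2813


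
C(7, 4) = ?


C(7,4) = 7!/(4! × 3!)
= 5040/(24 × 6)
= 35

C(7,4) = 35


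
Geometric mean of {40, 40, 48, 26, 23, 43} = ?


Product = 40 × 40 × 48 × 26 × 23 × 43 = 1974835200
GM = 1974835200^(1/6) = 35.4205

GM = 35.4205


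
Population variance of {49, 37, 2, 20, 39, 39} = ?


Mean = 31.0000
Squared deviations: 324.0000, 36.0000, 841.0000, 121.0000, 64.0000, 64.0000
Sum = 1450.0000
Variance = 1450.0000/6 = 241.6667

Variance = 241.6667


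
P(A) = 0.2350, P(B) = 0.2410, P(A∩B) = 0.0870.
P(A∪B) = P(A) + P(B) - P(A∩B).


P(A∪B) = 0.2350 + 0.2410 - 0.0870
= 0.4760 - 0.0870
= 0.3890

P(A∪B) = 0.3890


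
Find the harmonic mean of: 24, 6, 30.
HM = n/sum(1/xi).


Sum of reciprocals = 1/24 + 1/6 + 1/30 = 0.241667
HM = 3/0.241667 = 12.4138

HM = 12.4138


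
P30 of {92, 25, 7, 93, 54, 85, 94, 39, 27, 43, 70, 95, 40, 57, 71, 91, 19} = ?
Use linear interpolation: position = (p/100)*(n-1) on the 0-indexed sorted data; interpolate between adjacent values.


Sorted: 7, 19, 25, 27, 39, 40, 43, 54, 57, 70, 71, 85, 91, 92, 93, 94, 95
n = 17
Index = 30/100 * 16 = 4.8000
Lower = data[4] = 39, Upper = data[5] = 40
P30 = 39 + 0.8000*(1) = 39.8000

P30 = 39.8000


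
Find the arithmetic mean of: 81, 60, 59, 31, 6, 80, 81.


Sum = 81 + 60 + 59 + 31 + 6 + 80 + 81 = 398
n = 7
Mean = 398/7 = 56.8571

Mean = 56.8571


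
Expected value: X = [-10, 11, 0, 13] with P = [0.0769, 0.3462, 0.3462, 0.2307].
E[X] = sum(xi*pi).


E[X] = -10*0.0769 + 11*0.3462 + 0*0.3462 + 13*0.2307
= -0.7690 + 3.8082 + 0 + 2.9991
= 6.0383

E[X] = 6.0383


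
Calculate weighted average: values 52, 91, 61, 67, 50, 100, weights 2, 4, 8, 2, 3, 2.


Numerator = 52*2 + 91*4 + 61*8 + 67*2 + 50*3 + 100*2 = 1440
Denominator = 2 + 4 + 8 + 2 + 3 + 2 = 21
WM = 1440/21 = 68.5714

WM = 68.5714


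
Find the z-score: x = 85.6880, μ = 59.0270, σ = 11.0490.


z = (85.6880 - 59.0270)/11.0490
= 26.6610/11.0490
= 2.4130

z = 2.4130


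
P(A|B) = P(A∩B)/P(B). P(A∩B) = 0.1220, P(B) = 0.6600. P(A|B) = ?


P(A|B) = 0.1220/0.6600 = 0.1848

P(A|B) = 0.1848


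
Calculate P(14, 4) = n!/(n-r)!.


P(14,4) = 14!/10!
= 87178291200/3628800
= 24024

P(14,4) = 24024


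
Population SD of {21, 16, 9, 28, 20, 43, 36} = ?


Mean = 24.7143
Variance = 118.7755
SD = sqrt(118.7755) = 10.8984

SD = 10.8984


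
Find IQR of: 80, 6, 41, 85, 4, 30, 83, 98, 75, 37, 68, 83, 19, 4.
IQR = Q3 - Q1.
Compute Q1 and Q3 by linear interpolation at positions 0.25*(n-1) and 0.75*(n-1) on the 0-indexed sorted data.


Sorted: 4, 4, 6, 19, 30, 37, 41, 68, 75, 80, 83, 83, 85, 98
Q1 (25th %ile) = 21.7500
Q3 (75th %ile) = 82.2500
IQR = 82.2500 - 21.7500 = 60.5000

IQR = 60.5000


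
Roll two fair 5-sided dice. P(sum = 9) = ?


Total outcomes = 5×5 = 25
Favorable (sum = 9): 2
P = 2/25 = 0.0800

P = 0.0800


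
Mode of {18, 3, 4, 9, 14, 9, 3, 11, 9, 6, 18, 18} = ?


Frequencies: 3:2, 4:1, 6:1, 9:3, 11:1, 14:1, 18:3
Max frequency = 3
Mode = 9, 18

Mode = 9, 18


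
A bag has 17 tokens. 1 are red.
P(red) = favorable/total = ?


P = 1/17 = 0.0588

P = 0.0588


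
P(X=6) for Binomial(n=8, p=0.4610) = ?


C(8,6) = 28
p^6 = 0.009599
(1-p)^2 = 0.290521
P = 28 * 0.009599 * 0.290521 = 0.0781

P(X=6) = 0.0781


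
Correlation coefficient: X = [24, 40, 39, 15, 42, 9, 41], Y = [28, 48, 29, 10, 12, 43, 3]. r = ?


Mean X = 30.0000, Mean Y = 24.7143
SD X = 12.806248, SD Y = 15.835893
Cov = -43.285714
r = -43.285714/(12.806248*15.835893) = -0.2134

r = -0.2134


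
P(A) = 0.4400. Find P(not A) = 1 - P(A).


P(not A) = 1 - 0.4400 = 0.5600

P(not A) = 0.5600


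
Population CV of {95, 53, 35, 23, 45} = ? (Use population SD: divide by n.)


Mean = 50.2000
SD = 24.5471
CV = (24.5471/50.2000)*100 = 48.8986%

CV = 48.8986%


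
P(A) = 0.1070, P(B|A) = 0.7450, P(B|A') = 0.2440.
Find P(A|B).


P(B) = P(B|A)*P(A) + P(B|A')*P(A')
= 0.7450*0.1070 + 0.2440*0.8930
= 0.079715 + 0.217892 = 0.297607
P(A|B) = 0.079715/0.297607 = 0.2679

P(A|B) = 0.2679


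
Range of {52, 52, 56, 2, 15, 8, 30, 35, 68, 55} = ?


Max = 68, Min = 2
Range = 68 - 2 = 66

Range = 66


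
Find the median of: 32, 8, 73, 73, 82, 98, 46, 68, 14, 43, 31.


Sorted: 8, 14, 31, 32, 43, 46, 68, 73, 73, 82, 98
n = 11 (odd)
Middle value = 46

Median = 46


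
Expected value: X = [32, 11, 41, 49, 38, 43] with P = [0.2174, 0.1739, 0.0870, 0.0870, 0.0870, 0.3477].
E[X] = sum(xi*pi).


E[X] = 32*0.2174 + 11*0.1739 + 41*0.0870 + 49*0.0870 + 38*0.0870 + 43*0.3477
= 6.9568 + 1.9129 + 3.5670 + 4.2630 + 3.3060 + 14.9511
= 34.9568

E[X] = 34.9568


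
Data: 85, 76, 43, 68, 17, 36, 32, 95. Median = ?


Sorted: 17, 32, 36, 43, 68, 76, 85, 95
n = 8 (even)
Middle values: 43 and 68
Median = (43+68)/2 = 55.5000

Median = 55.5000


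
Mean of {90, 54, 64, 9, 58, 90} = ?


Sum = 90 + 54 + 64 + 9 + 58 + 90 = 365
n = 6
Mean = 365/6 = 60.8333

Mean = 60.8333


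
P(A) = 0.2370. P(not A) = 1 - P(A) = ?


P(not A) = 1 - 0.2370 = 0.7630

P(not A) = 0.7630


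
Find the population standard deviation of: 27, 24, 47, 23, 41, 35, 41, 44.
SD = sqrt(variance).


Mean = 35.2500
Variance = 78.1875
SD = sqrt(78.1875) = 8.8424

SD = 8.8424


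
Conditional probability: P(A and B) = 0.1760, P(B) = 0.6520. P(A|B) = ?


P(A|B) = 0.1760/0.6520 = 0.2699

P(A|B) = 0.2699


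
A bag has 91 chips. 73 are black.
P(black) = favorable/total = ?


P = 73/91 = 0.8022

P = 0.8022


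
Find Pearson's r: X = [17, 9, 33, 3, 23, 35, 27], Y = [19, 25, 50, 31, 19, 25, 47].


Mean X = 21.0000, Mean Y = 30.8571
SD X = 11.109841, SD Y = 11.813171
Cov = 48.000000
r = 48.000000/(11.109841*11.813171) = 0.3657

r = 0.3657


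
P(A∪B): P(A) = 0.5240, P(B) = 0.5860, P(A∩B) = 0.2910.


P(A∪B) = 0.5240 + 0.5860 - 0.2910
= 1.1100 - 0.2910
= 0.8190

P(A∪B) = 0.8190


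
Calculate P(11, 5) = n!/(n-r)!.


P(11,5) = 11!/6!
= 39916800/720
= 55440

P(11,5) = 55440


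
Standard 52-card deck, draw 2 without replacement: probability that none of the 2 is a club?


P(no clubs) = (39/52) × (38/51)
= 0.5588

P = 0.5588


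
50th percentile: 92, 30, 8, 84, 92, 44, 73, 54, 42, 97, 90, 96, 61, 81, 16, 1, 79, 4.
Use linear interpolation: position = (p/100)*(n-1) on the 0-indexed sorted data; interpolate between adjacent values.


Sorted: 1, 4, 8, 16, 30, 42, 44, 54, 61, 73, 79, 81, 84, 90, 92, 92, 96, 97
n = 18
Index = 50/100 * 17 = 8.5000
Lower = data[8] = 61, Upper = data[9] = 73
P50 = 61 + 0.5000*(12) = 67.0000

P50 = 67.0000


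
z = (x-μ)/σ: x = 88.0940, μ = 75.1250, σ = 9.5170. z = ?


z = (88.0940 - 75.1250)/9.5170
= 12.9690/9.5170
= 1.3627

z = 1.3627


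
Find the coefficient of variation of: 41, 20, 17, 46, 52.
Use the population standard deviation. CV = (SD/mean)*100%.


Mean = 35.2000
SD = 14.1053
CV = (14.1053/35.2000)*100 = 40.0719%

CV = 40.0719%


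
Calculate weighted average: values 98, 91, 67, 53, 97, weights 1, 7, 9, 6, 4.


Numerator = 98*1 + 91*7 + 67*9 + 53*6 + 97*4 = 2044
Denominator = 1 + 7 + 9 + 6 + 4 = 27
WM = 2044/27 = 75.7037

WM = 75.7037


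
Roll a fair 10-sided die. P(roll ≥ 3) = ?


Favorable outcomes (roll ≥ 3): 8
Total outcomes = 10
P = 8/10 = 0.8000

P = 0.8000


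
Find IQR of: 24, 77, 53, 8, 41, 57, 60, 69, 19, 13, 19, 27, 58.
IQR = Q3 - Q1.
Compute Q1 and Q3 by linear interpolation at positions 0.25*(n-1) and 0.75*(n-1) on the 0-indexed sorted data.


Sorted: 8, 13, 19, 19, 24, 27, 41, 53, 57, 58, 60, 69, 77
Q1 (25th %ile) = 19.0000
Q3 (75th %ile) = 58.0000
IQR = 58.0000 - 19.0000 = 39.0000

IQR = 39.0000


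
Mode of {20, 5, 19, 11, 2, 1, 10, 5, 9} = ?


Frequencies: 1:1, 2:1, 5:2, 9:1, 10:1, 11:1, 19:1, 20:1
Max frequency = 2
Mode = 5

Mode = 5


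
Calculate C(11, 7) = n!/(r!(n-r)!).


C(11,7) = 11!/(7! × 4!)
= 39916800/(5040 × 24)
= 330

C(11,7) = 330


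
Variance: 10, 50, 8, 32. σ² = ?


Mean = 25.0000
Squared deviations: 225.0000, 625.0000, 289.0000, 49.0000
Sum = 1188.0000
Variance = 1188.0000/4 = 297.0000

Variance = 297.0000


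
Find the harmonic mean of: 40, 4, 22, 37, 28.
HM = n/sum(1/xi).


Sum of reciprocals = 1/40 + 1/4 + 1/22 + 1/37 + 1/28 = 0.383196
HM = 5/0.383196 = 13.0482

HM = 13.0482


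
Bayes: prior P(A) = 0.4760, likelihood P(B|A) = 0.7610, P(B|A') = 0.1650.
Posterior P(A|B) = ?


P(B) = P(B|A)*P(A) + P(B|A')*P(A')
= 0.7610*0.4760 + 0.1650*0.5240
= 0.362236 + 0.086460 = 0.448696
P(A|B) = 0.362236/0.448696 = 0.8073

P(A|B) = 0.8073


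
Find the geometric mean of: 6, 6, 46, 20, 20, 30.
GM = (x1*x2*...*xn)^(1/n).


Product = 6 × 6 × 46 × 20 × 20 × 30 = 19872000
GM = 19872000^(1/6) = 16.4579

GM = 16.4579


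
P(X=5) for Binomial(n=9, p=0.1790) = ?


C(9,5) = 126
p^5 = 0.000184
(1-p)^4 = 0.454331
P = 126 * 0.000184 * 0.454331 = 0.0105

P(X=5) = 0.0105


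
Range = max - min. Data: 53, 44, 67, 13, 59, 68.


Max = 68, Min = 13
Range = 68 - 13 = 55

Range = 55


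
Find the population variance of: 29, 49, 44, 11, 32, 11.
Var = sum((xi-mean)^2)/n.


Mean = 29.3333
Squared deviations: 0.1111, 386.7778, 215.1111, 336.1111, 7.1111, 336.1111
Sum = 1281.3333
Variance = 1281.3333/6 = 213.5556

Variance = 213.5556


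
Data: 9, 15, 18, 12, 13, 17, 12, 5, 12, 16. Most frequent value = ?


Frequencies: 5:1, 9:1, 12:3, 13:1, 15:1, 16:1, 17:1, 18:1
Max frequency = 3
Mode = 12

Mode = 12


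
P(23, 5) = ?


P(23,5) = 23!/18!
= 25852016738884976640000/6402373705728000
= 4037880

P(23,5) = 4037880


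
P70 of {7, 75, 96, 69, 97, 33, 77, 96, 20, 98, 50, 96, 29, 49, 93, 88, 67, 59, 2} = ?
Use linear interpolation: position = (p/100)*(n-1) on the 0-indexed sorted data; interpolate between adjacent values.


Sorted: 2, 7, 20, 29, 33, 49, 50, 59, 67, 69, 75, 77, 88, 93, 96, 96, 96, 97, 98
n = 19
Index = 70/100 * 18 = 12.6000
Lower = data[12] = 88, Upper = data[13] = 93
P70 = 88 + 0.6000*(5) = 91.0000

P70 = 91.0000


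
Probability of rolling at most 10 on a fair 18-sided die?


Favorable outcomes (roll ≤ 10): 10
Total outcomes = 18
P = 10/18 = 0.5556

P = 0.5556


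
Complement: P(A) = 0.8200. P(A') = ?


P(not A) = 1 - 0.8200 = 0.1800

P(not A) = 0.1800


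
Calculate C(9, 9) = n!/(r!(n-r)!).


C(9,9) = 9!/(9! × 0!)
= 362880/(362880 × 1)
= 1

C(9,9) = 1


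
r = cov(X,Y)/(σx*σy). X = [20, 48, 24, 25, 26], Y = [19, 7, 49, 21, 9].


Mean X = 28.6000, Mean Y = 21.0000
SD X = 9.911609, SD Y = 15.019987
Cov = -70.400000
r = -70.400000/(9.911609*15.019987) = -0.4729

r = -0.4729


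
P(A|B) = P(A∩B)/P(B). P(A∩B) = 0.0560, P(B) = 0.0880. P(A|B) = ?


P(A|B) = 0.0560/0.0880 = 0.6364

P(A|B) = 0.6364


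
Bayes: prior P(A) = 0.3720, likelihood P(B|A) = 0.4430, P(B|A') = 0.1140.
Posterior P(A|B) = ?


P(B) = P(B|A)*P(A) + P(B|A')*P(A')
= 0.4430*0.3720 + 0.1140*0.6280
= 0.164796 + 0.071592 = 0.236388
P(A|B) = 0.164796/0.236388 = 0.6971

P(A|B) = 0.6971


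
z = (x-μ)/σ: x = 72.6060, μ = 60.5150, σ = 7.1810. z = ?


z = (72.6060 - 60.5150)/7.1810
= 12.0910/7.1810
= 1.6837

z = 1.6837


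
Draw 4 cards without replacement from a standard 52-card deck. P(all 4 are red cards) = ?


P(all red cards) = (26/52) × (25/51) × (24/50) × (23/49)
= 0.0552

P = 0.0552


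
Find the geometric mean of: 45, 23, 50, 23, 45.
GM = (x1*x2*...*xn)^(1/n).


Product = 45 × 23 × 50 × 23 × 45 = 53561250
GM = 53561250^(1/5) = 35.1374

GM = 35.1374


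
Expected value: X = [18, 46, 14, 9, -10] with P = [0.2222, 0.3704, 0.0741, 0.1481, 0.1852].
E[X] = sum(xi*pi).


E[X] = 18*0.2222 + 46*0.3704 + 14*0.0741 + 9*0.1481 - 10*0.1852
= 3.9996 + 17.0384 + 1.0374 + 1.3329 - 1.8520
= 21.5563

E[X] = 21.5563


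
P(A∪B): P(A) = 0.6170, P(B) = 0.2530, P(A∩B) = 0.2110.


P(A∪B) = 0.6170 + 0.2530 - 0.2110
= 0.8700 - 0.2110
= 0.6590

P(A∪B) = 0.6590


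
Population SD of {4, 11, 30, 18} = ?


Mean = 15.7500
Variance = 92.1875
SD = sqrt(92.1875) = 9.6014

SD = 9.6014


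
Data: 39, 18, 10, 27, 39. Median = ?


Sorted: 10, 18, 27, 39, 39
n = 5 (odd)
Middle value = 27

Median = 27


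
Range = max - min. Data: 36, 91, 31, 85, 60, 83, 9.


Max = 91, Min = 9
Range = 91 - 9 = 82

Range = 82


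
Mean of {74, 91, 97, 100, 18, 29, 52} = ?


Sum = 74 + 91 + 97 + 100 + 18 + 29 + 52 = 461
n = 7
Mean = 461/7 = 65.8571

Mean = 65.8571


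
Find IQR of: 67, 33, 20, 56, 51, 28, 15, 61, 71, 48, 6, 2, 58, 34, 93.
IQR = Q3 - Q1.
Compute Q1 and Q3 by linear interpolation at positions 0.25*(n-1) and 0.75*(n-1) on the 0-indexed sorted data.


Sorted: 2, 6, 15, 20, 28, 33, 34, 48, 51, 56, 58, 61, 67, 71, 93
Q1 (25th %ile) = 24.0000
Q3 (75th %ile) = 59.5000
IQR = 59.5000 - 24.0000 = 35.5000

IQR = 35.5000


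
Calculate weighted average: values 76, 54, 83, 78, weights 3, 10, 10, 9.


Numerator = 76*3 + 54*10 + 83*10 + 78*9 = 2300
Denominator = 3 + 10 + 10 + 9 = 32
WM = 2300/32 = 71.8750

WM = 71.8750


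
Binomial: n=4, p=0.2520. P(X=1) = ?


C(4,1) = 4
p^1 = 0.252000
(1-p)^3 = 0.418509
P = 4 * 0.252000 * 0.418509 = 0.4219

P(X=1) = 0.4219


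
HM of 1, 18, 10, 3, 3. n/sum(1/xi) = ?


Sum of reciprocals = 1/1 + 1/18 + 1/10 + 1/3 + 1/3 = 1.822222
HM = 5/1.822222 = 2.7439

HM = 2.7439


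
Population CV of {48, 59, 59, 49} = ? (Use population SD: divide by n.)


Mean = 53.7500
SD = 5.2619
CV = (5.2619/53.7500)*100 = 9.7896%

CV = 9.7896%


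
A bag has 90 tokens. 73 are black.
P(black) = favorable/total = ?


P = 73/90 = 0.8111

P = 0.8111


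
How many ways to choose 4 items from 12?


C(12,4) = 12!/(4! × 8!)
= 479001600/(24 × 40320)
= 495

C(12,4) = 495


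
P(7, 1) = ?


P(7,1) = 7!/6!
= 5040/720
= 7

P(7,1) = 7


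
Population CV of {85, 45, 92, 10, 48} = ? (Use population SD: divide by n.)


Mean = 56.0000
SD = 29.7926
CV = (29.7926/56.0000)*100 = 53.2011%

CV = 53.2011%


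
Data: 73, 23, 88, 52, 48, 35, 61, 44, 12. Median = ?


Sorted: 12, 23, 35, 44, 48, 52, 61, 73, 88
n = 9 (odd)
Middle value = 48

Median = 48


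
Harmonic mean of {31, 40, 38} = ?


Sum of reciprocals = 1/31 + 1/40 + 1/38 = 0.083574
HM = 3/0.083574 = 35.8964

HM = 35.8964


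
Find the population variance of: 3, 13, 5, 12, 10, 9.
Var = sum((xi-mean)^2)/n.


Mean = 8.6667
Squared deviations: 32.1111, 18.7778, 13.4444, 11.1111, 1.7778, 0.1111
Sum = 77.3333
Variance = 77.3333/6 = 12.8889

Variance = 12.8889


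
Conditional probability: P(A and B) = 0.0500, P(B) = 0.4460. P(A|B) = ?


P(A|B) = 0.0500/0.4460 = 0.1121

P(A|B) = 0.1121


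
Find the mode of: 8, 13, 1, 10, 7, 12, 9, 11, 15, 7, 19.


Frequencies: 1:1, 7:2, 8:1, 9:1, 10:1, 11:1, 12:1, 13:1, 15:1, 19:1
Max frequency = 2
Mode = 7

Mode = 7


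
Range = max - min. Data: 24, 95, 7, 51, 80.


Max = 95, Min = 7
Range = 95 - 7 = 88

Range = 88


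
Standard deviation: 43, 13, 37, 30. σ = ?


Mean = 30.7500
Variance = 126.1875
SD = sqrt(126.1875) = 11.2333

SD = 11.2333


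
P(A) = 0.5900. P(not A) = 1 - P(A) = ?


P(not A) = 1 - 0.5900 = 0.4100

P(not A) = 0.4100


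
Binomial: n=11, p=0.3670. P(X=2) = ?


C(11,2) = 55
p^2 = 0.134689
(1-p)^9 = 0.016317
P = 55 * 0.134689 * 0.016317 = 0.1209

P(X=2) = 0.1209
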